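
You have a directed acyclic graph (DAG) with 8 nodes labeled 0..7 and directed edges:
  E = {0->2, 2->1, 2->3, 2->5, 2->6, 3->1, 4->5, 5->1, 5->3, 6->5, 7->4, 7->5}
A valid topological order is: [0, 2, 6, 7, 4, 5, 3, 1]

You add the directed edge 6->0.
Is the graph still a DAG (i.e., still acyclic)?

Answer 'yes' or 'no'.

Answer: no

Derivation:
Given toposort: [0, 2, 6, 7, 4, 5, 3, 1]
Position of 6: index 2; position of 0: index 0
New edge 6->0: backward (u after v in old order)
Backward edge: old toposort is now invalid. Check if this creates a cycle.
Does 0 already reach 6? Reachable from 0: [0, 1, 2, 3, 5, 6]. YES -> cycle!
Still a DAG? no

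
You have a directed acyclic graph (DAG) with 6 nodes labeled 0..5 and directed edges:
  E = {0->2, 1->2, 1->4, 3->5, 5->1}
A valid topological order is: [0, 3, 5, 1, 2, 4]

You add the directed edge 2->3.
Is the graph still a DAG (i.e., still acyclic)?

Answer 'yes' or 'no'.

Given toposort: [0, 3, 5, 1, 2, 4]
Position of 2: index 4; position of 3: index 1
New edge 2->3: backward (u after v in old order)
Backward edge: old toposort is now invalid. Check if this creates a cycle.
Does 3 already reach 2? Reachable from 3: [1, 2, 3, 4, 5]. YES -> cycle!
Still a DAG? no

Answer: no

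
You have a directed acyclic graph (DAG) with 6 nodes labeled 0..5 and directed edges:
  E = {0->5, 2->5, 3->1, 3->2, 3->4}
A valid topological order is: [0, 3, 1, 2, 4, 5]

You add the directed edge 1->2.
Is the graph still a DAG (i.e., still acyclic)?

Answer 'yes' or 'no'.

Given toposort: [0, 3, 1, 2, 4, 5]
Position of 1: index 2; position of 2: index 3
New edge 1->2: forward
Forward edge: respects the existing order. Still a DAG, same toposort still valid.
Still a DAG? yes

Answer: yes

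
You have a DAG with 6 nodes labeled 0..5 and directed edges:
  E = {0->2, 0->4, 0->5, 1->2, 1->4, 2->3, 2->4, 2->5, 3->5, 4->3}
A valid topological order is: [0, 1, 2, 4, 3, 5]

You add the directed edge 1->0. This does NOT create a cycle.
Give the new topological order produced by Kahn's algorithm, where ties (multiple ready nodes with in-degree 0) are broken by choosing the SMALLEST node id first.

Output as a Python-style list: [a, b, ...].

Old toposort: [0, 1, 2, 4, 3, 5]
Added edge: 1->0
Position of 1 (1) > position of 0 (0). Must reorder: 1 must now come before 0.
Run Kahn's algorithm (break ties by smallest node id):
  initial in-degrees: [1, 0, 2, 2, 3, 3]
  ready (indeg=0): [1]
  pop 1: indeg[0]->0; indeg[2]->1; indeg[4]->2 | ready=[0] | order so far=[1]
  pop 0: indeg[2]->0; indeg[4]->1; indeg[5]->2 | ready=[2] | order so far=[1, 0]
  pop 2: indeg[3]->1; indeg[4]->0; indeg[5]->1 | ready=[4] | order so far=[1, 0, 2]
  pop 4: indeg[3]->0 | ready=[3] | order so far=[1, 0, 2, 4]
  pop 3: indeg[5]->0 | ready=[5] | order so far=[1, 0, 2, 4, 3]
  pop 5: no out-edges | ready=[] | order so far=[1, 0, 2, 4, 3, 5]
  Result: [1, 0, 2, 4, 3, 5]

Answer: [1, 0, 2, 4, 3, 5]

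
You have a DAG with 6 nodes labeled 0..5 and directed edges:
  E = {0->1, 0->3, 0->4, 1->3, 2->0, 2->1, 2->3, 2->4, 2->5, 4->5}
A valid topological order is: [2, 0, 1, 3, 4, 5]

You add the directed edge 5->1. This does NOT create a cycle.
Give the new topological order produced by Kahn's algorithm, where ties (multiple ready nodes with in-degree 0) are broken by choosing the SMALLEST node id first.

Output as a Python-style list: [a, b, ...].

Answer: [2, 0, 4, 5, 1, 3]

Derivation:
Old toposort: [2, 0, 1, 3, 4, 5]
Added edge: 5->1
Position of 5 (5) > position of 1 (2). Must reorder: 5 must now come before 1.
Run Kahn's algorithm (break ties by smallest node id):
  initial in-degrees: [1, 3, 0, 3, 2, 2]
  ready (indeg=0): [2]
  pop 2: indeg[0]->0; indeg[1]->2; indeg[3]->2; indeg[4]->1; indeg[5]->1 | ready=[0] | order so far=[2]
  pop 0: indeg[1]->1; indeg[3]->1; indeg[4]->0 | ready=[4] | order so far=[2, 0]
  pop 4: indeg[5]->0 | ready=[5] | order so far=[2, 0, 4]
  pop 5: indeg[1]->0 | ready=[1] | order so far=[2, 0, 4, 5]
  pop 1: indeg[3]->0 | ready=[3] | order so far=[2, 0, 4, 5, 1]
  pop 3: no out-edges | ready=[] | order so far=[2, 0, 4, 5, 1, 3]
  Result: [2, 0, 4, 5, 1, 3]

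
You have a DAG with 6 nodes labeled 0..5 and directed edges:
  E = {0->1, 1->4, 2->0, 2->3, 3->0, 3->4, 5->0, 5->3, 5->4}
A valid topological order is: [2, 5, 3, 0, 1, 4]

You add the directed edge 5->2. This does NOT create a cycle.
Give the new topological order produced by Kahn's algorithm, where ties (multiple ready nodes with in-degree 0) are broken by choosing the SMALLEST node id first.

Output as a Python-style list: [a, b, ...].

Old toposort: [2, 5, 3, 0, 1, 4]
Added edge: 5->2
Position of 5 (1) > position of 2 (0). Must reorder: 5 must now come before 2.
Run Kahn's algorithm (break ties by smallest node id):
  initial in-degrees: [3, 1, 1, 2, 3, 0]
  ready (indeg=0): [5]
  pop 5: indeg[0]->2; indeg[2]->0; indeg[3]->1; indeg[4]->2 | ready=[2] | order so far=[5]
  pop 2: indeg[0]->1; indeg[3]->0 | ready=[3] | order so far=[5, 2]
  pop 3: indeg[0]->0; indeg[4]->1 | ready=[0] | order so far=[5, 2, 3]
  pop 0: indeg[1]->0 | ready=[1] | order so far=[5, 2, 3, 0]
  pop 1: indeg[4]->0 | ready=[4] | order so far=[5, 2, 3, 0, 1]
  pop 4: no out-edges | ready=[] | order so far=[5, 2, 3, 0, 1, 4]
  Result: [5, 2, 3, 0, 1, 4]

Answer: [5, 2, 3, 0, 1, 4]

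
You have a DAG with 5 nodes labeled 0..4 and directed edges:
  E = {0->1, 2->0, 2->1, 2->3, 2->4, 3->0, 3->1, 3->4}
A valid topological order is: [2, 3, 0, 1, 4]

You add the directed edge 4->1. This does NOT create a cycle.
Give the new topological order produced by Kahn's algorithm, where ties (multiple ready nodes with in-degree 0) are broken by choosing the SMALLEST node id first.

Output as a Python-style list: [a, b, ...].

Answer: [2, 3, 0, 4, 1]

Derivation:
Old toposort: [2, 3, 0, 1, 4]
Added edge: 4->1
Position of 4 (4) > position of 1 (3). Must reorder: 4 must now come before 1.
Run Kahn's algorithm (break ties by smallest node id):
  initial in-degrees: [2, 4, 0, 1, 2]
  ready (indeg=0): [2]
  pop 2: indeg[0]->1; indeg[1]->3; indeg[3]->0; indeg[4]->1 | ready=[3] | order so far=[2]
  pop 3: indeg[0]->0; indeg[1]->2; indeg[4]->0 | ready=[0, 4] | order so far=[2, 3]
  pop 0: indeg[1]->1 | ready=[4] | order so far=[2, 3, 0]
  pop 4: indeg[1]->0 | ready=[1] | order so far=[2, 3, 0, 4]
  pop 1: no out-edges | ready=[] | order so far=[2, 3, 0, 4, 1]
  Result: [2, 3, 0, 4, 1]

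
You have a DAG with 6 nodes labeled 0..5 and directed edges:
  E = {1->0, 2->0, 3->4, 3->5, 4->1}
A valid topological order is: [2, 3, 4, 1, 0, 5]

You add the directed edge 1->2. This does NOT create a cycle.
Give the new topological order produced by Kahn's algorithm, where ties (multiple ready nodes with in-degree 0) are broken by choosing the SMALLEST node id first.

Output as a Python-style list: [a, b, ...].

Answer: [3, 4, 1, 2, 0, 5]

Derivation:
Old toposort: [2, 3, 4, 1, 0, 5]
Added edge: 1->2
Position of 1 (3) > position of 2 (0). Must reorder: 1 must now come before 2.
Run Kahn's algorithm (break ties by smallest node id):
  initial in-degrees: [2, 1, 1, 0, 1, 1]
  ready (indeg=0): [3]
  pop 3: indeg[4]->0; indeg[5]->0 | ready=[4, 5] | order so far=[3]
  pop 4: indeg[1]->0 | ready=[1, 5] | order so far=[3, 4]
  pop 1: indeg[0]->1; indeg[2]->0 | ready=[2, 5] | order so far=[3, 4, 1]
  pop 2: indeg[0]->0 | ready=[0, 5] | order so far=[3, 4, 1, 2]
  pop 0: no out-edges | ready=[5] | order so far=[3, 4, 1, 2, 0]
  pop 5: no out-edges | ready=[] | order so far=[3, 4, 1, 2, 0, 5]
  Result: [3, 4, 1, 2, 0, 5]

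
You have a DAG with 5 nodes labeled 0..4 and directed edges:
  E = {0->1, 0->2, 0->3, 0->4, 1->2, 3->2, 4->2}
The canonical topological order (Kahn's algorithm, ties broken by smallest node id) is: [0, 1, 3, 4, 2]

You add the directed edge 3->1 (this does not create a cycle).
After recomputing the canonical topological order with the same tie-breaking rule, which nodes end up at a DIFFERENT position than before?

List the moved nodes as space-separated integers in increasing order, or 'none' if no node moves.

Old toposort: [0, 1, 3, 4, 2]
Added edge 3->1
Recompute Kahn (smallest-id tiebreak):
  initial in-degrees: [0, 2, 4, 1, 1]
  ready (indeg=0): [0]
  pop 0: indeg[1]->1; indeg[2]->3; indeg[3]->0; indeg[4]->0 | ready=[3, 4] | order so far=[0]
  pop 3: indeg[1]->0; indeg[2]->2 | ready=[1, 4] | order so far=[0, 3]
  pop 1: indeg[2]->1 | ready=[4] | order so far=[0, 3, 1]
  pop 4: indeg[2]->0 | ready=[2] | order so far=[0, 3, 1, 4]
  pop 2: no out-edges | ready=[] | order so far=[0, 3, 1, 4, 2]
New canonical toposort: [0, 3, 1, 4, 2]
Compare positions:
  Node 0: index 0 -> 0 (same)
  Node 1: index 1 -> 2 (moved)
  Node 2: index 4 -> 4 (same)
  Node 3: index 2 -> 1 (moved)
  Node 4: index 3 -> 3 (same)
Nodes that changed position: 1 3

Answer: 1 3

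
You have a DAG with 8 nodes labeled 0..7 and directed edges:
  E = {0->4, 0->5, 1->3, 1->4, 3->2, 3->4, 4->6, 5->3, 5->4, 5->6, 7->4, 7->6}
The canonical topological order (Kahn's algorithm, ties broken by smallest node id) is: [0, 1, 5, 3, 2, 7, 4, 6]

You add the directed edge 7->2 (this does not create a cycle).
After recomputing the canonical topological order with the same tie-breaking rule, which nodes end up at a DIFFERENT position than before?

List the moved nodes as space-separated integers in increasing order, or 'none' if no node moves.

Answer: 2 7

Derivation:
Old toposort: [0, 1, 5, 3, 2, 7, 4, 6]
Added edge 7->2
Recompute Kahn (smallest-id tiebreak):
  initial in-degrees: [0, 0, 2, 2, 5, 1, 3, 0]
  ready (indeg=0): [0, 1, 7]
  pop 0: indeg[4]->4; indeg[5]->0 | ready=[1, 5, 7] | order so far=[0]
  pop 1: indeg[3]->1; indeg[4]->3 | ready=[5, 7] | order so far=[0, 1]
  pop 5: indeg[3]->0; indeg[4]->2; indeg[6]->2 | ready=[3, 7] | order so far=[0, 1, 5]
  pop 3: indeg[2]->1; indeg[4]->1 | ready=[7] | order so far=[0, 1, 5, 3]
  pop 7: indeg[2]->0; indeg[4]->0; indeg[6]->1 | ready=[2, 4] | order so far=[0, 1, 5, 3, 7]
  pop 2: no out-edges | ready=[4] | order so far=[0, 1, 5, 3, 7, 2]
  pop 4: indeg[6]->0 | ready=[6] | order so far=[0, 1, 5, 3, 7, 2, 4]
  pop 6: no out-edges | ready=[] | order so far=[0, 1, 5, 3, 7, 2, 4, 6]
New canonical toposort: [0, 1, 5, 3, 7, 2, 4, 6]
Compare positions:
  Node 0: index 0 -> 0 (same)
  Node 1: index 1 -> 1 (same)
  Node 2: index 4 -> 5 (moved)
  Node 3: index 3 -> 3 (same)
  Node 4: index 6 -> 6 (same)
  Node 5: index 2 -> 2 (same)
  Node 6: index 7 -> 7 (same)
  Node 7: index 5 -> 4 (moved)
Nodes that changed position: 2 7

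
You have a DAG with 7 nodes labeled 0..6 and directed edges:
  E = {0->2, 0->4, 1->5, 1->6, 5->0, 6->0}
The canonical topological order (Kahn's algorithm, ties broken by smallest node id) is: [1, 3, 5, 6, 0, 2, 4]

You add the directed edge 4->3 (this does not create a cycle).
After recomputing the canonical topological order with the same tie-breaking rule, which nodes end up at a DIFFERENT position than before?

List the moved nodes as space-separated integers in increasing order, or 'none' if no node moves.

Answer: 0 2 3 4 5 6

Derivation:
Old toposort: [1, 3, 5, 6, 0, 2, 4]
Added edge 4->3
Recompute Kahn (smallest-id tiebreak):
  initial in-degrees: [2, 0, 1, 1, 1, 1, 1]
  ready (indeg=0): [1]
  pop 1: indeg[5]->0; indeg[6]->0 | ready=[5, 6] | order so far=[1]
  pop 5: indeg[0]->1 | ready=[6] | order so far=[1, 5]
  pop 6: indeg[0]->0 | ready=[0] | order so far=[1, 5, 6]
  pop 0: indeg[2]->0; indeg[4]->0 | ready=[2, 4] | order so far=[1, 5, 6, 0]
  pop 2: no out-edges | ready=[4] | order so far=[1, 5, 6, 0, 2]
  pop 4: indeg[3]->0 | ready=[3] | order so far=[1, 5, 6, 0, 2, 4]
  pop 3: no out-edges | ready=[] | order so far=[1, 5, 6, 0, 2, 4, 3]
New canonical toposort: [1, 5, 6, 0, 2, 4, 3]
Compare positions:
  Node 0: index 4 -> 3 (moved)
  Node 1: index 0 -> 0 (same)
  Node 2: index 5 -> 4 (moved)
  Node 3: index 1 -> 6 (moved)
  Node 4: index 6 -> 5 (moved)
  Node 5: index 2 -> 1 (moved)
  Node 6: index 3 -> 2 (moved)
Nodes that changed position: 0 2 3 4 5 6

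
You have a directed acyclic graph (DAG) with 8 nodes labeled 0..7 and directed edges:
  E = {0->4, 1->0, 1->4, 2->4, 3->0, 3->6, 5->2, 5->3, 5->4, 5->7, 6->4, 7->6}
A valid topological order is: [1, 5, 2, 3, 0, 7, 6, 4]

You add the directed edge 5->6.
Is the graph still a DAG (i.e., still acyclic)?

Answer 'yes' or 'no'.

Answer: yes

Derivation:
Given toposort: [1, 5, 2, 3, 0, 7, 6, 4]
Position of 5: index 1; position of 6: index 6
New edge 5->6: forward
Forward edge: respects the existing order. Still a DAG, same toposort still valid.
Still a DAG? yes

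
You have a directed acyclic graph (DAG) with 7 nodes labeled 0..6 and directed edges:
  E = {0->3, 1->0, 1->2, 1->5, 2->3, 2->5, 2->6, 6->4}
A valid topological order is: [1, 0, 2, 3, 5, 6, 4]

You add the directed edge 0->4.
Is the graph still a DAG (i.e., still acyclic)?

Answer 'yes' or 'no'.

Given toposort: [1, 0, 2, 3, 5, 6, 4]
Position of 0: index 1; position of 4: index 6
New edge 0->4: forward
Forward edge: respects the existing order. Still a DAG, same toposort still valid.
Still a DAG? yes

Answer: yes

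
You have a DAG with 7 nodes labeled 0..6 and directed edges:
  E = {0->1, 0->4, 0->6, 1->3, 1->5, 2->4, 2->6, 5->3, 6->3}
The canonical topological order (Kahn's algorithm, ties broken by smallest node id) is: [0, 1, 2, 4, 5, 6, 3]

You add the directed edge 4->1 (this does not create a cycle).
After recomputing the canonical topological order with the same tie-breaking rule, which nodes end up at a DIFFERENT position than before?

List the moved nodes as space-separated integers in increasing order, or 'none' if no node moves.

Answer: 1 2 4

Derivation:
Old toposort: [0, 1, 2, 4, 5, 6, 3]
Added edge 4->1
Recompute Kahn (smallest-id tiebreak):
  initial in-degrees: [0, 2, 0, 3, 2, 1, 2]
  ready (indeg=0): [0, 2]
  pop 0: indeg[1]->1; indeg[4]->1; indeg[6]->1 | ready=[2] | order so far=[0]
  pop 2: indeg[4]->0; indeg[6]->0 | ready=[4, 6] | order so far=[0, 2]
  pop 4: indeg[1]->0 | ready=[1, 6] | order so far=[0, 2, 4]
  pop 1: indeg[3]->2; indeg[5]->0 | ready=[5, 6] | order so far=[0, 2, 4, 1]
  pop 5: indeg[3]->1 | ready=[6] | order so far=[0, 2, 4, 1, 5]
  pop 6: indeg[3]->0 | ready=[3] | order so far=[0, 2, 4, 1, 5, 6]
  pop 3: no out-edges | ready=[] | order so far=[0, 2, 4, 1, 5, 6, 3]
New canonical toposort: [0, 2, 4, 1, 5, 6, 3]
Compare positions:
  Node 0: index 0 -> 0 (same)
  Node 1: index 1 -> 3 (moved)
  Node 2: index 2 -> 1 (moved)
  Node 3: index 6 -> 6 (same)
  Node 4: index 3 -> 2 (moved)
  Node 5: index 4 -> 4 (same)
  Node 6: index 5 -> 5 (same)
Nodes that changed position: 1 2 4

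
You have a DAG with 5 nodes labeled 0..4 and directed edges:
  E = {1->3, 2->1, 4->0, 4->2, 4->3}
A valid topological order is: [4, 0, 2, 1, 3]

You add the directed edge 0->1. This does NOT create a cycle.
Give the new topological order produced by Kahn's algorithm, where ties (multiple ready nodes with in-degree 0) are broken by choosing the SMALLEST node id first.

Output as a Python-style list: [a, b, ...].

Old toposort: [4, 0, 2, 1, 3]
Added edge: 0->1
Position of 0 (1) < position of 1 (3). Old order still valid.
Run Kahn's algorithm (break ties by smallest node id):
  initial in-degrees: [1, 2, 1, 2, 0]
  ready (indeg=0): [4]
  pop 4: indeg[0]->0; indeg[2]->0; indeg[3]->1 | ready=[0, 2] | order so far=[4]
  pop 0: indeg[1]->1 | ready=[2] | order so far=[4, 0]
  pop 2: indeg[1]->0 | ready=[1] | order so far=[4, 0, 2]
  pop 1: indeg[3]->0 | ready=[3] | order so far=[4, 0, 2, 1]
  pop 3: no out-edges | ready=[] | order so far=[4, 0, 2, 1, 3]
  Result: [4, 0, 2, 1, 3]

Answer: [4, 0, 2, 1, 3]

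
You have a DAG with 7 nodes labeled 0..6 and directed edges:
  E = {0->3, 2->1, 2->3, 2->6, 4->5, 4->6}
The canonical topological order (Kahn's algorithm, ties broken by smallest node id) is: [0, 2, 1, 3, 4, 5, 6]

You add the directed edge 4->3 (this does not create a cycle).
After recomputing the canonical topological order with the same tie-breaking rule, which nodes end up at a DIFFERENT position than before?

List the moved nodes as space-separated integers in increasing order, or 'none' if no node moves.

Answer: 3 4

Derivation:
Old toposort: [0, 2, 1, 3, 4, 5, 6]
Added edge 4->3
Recompute Kahn (smallest-id tiebreak):
  initial in-degrees: [0, 1, 0, 3, 0, 1, 2]
  ready (indeg=0): [0, 2, 4]
  pop 0: indeg[3]->2 | ready=[2, 4] | order so far=[0]
  pop 2: indeg[1]->0; indeg[3]->1; indeg[6]->1 | ready=[1, 4] | order so far=[0, 2]
  pop 1: no out-edges | ready=[4] | order so far=[0, 2, 1]
  pop 4: indeg[3]->0; indeg[5]->0; indeg[6]->0 | ready=[3, 5, 6] | order so far=[0, 2, 1, 4]
  pop 3: no out-edges | ready=[5, 6] | order so far=[0, 2, 1, 4, 3]
  pop 5: no out-edges | ready=[6] | order so far=[0, 2, 1, 4, 3, 5]
  pop 6: no out-edges | ready=[] | order so far=[0, 2, 1, 4, 3, 5, 6]
New canonical toposort: [0, 2, 1, 4, 3, 5, 6]
Compare positions:
  Node 0: index 0 -> 0 (same)
  Node 1: index 2 -> 2 (same)
  Node 2: index 1 -> 1 (same)
  Node 3: index 3 -> 4 (moved)
  Node 4: index 4 -> 3 (moved)
  Node 5: index 5 -> 5 (same)
  Node 6: index 6 -> 6 (same)
Nodes that changed position: 3 4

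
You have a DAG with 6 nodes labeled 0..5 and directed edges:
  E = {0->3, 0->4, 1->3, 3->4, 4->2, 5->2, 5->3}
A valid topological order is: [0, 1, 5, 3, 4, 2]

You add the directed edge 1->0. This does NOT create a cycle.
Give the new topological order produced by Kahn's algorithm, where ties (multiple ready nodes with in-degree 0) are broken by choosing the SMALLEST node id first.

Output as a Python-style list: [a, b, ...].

Old toposort: [0, 1, 5, 3, 4, 2]
Added edge: 1->0
Position of 1 (1) > position of 0 (0). Must reorder: 1 must now come before 0.
Run Kahn's algorithm (break ties by smallest node id):
  initial in-degrees: [1, 0, 2, 3, 2, 0]
  ready (indeg=0): [1, 5]
  pop 1: indeg[0]->0; indeg[3]->2 | ready=[0, 5] | order so far=[1]
  pop 0: indeg[3]->1; indeg[4]->1 | ready=[5] | order so far=[1, 0]
  pop 5: indeg[2]->1; indeg[3]->0 | ready=[3] | order so far=[1, 0, 5]
  pop 3: indeg[4]->0 | ready=[4] | order so far=[1, 0, 5, 3]
  pop 4: indeg[2]->0 | ready=[2] | order so far=[1, 0, 5, 3, 4]
  pop 2: no out-edges | ready=[] | order so far=[1, 0, 5, 3, 4, 2]
  Result: [1, 0, 5, 3, 4, 2]

Answer: [1, 0, 5, 3, 4, 2]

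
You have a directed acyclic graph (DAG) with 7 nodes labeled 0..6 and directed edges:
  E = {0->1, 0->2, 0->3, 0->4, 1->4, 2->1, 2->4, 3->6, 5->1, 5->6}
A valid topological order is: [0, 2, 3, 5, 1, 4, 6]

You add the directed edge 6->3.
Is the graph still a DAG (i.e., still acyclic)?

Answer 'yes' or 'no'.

Given toposort: [0, 2, 3, 5, 1, 4, 6]
Position of 6: index 6; position of 3: index 2
New edge 6->3: backward (u after v in old order)
Backward edge: old toposort is now invalid. Check if this creates a cycle.
Does 3 already reach 6? Reachable from 3: [3, 6]. YES -> cycle!
Still a DAG? no

Answer: no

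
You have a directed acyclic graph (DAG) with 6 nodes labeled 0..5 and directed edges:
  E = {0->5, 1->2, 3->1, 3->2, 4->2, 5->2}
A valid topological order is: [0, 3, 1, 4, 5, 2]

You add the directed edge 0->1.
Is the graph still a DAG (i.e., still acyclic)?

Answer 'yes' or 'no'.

Given toposort: [0, 3, 1, 4, 5, 2]
Position of 0: index 0; position of 1: index 2
New edge 0->1: forward
Forward edge: respects the existing order. Still a DAG, same toposort still valid.
Still a DAG? yes

Answer: yes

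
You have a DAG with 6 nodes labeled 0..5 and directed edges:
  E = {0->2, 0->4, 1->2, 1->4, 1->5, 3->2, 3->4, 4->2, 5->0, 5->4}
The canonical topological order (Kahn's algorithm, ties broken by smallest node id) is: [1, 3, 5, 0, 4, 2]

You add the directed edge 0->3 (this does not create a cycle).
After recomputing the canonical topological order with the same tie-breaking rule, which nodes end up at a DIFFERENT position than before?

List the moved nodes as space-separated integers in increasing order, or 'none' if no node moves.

Old toposort: [1, 3, 5, 0, 4, 2]
Added edge 0->3
Recompute Kahn (smallest-id tiebreak):
  initial in-degrees: [1, 0, 4, 1, 4, 1]
  ready (indeg=0): [1]
  pop 1: indeg[2]->3; indeg[4]->3; indeg[5]->0 | ready=[5] | order so far=[1]
  pop 5: indeg[0]->0; indeg[4]->2 | ready=[0] | order so far=[1, 5]
  pop 0: indeg[2]->2; indeg[3]->0; indeg[4]->1 | ready=[3] | order so far=[1, 5, 0]
  pop 3: indeg[2]->1; indeg[4]->0 | ready=[4] | order so far=[1, 5, 0, 3]
  pop 4: indeg[2]->0 | ready=[2] | order so far=[1, 5, 0, 3, 4]
  pop 2: no out-edges | ready=[] | order so far=[1, 5, 0, 3, 4, 2]
New canonical toposort: [1, 5, 0, 3, 4, 2]
Compare positions:
  Node 0: index 3 -> 2 (moved)
  Node 1: index 0 -> 0 (same)
  Node 2: index 5 -> 5 (same)
  Node 3: index 1 -> 3 (moved)
  Node 4: index 4 -> 4 (same)
  Node 5: index 2 -> 1 (moved)
Nodes that changed position: 0 3 5

Answer: 0 3 5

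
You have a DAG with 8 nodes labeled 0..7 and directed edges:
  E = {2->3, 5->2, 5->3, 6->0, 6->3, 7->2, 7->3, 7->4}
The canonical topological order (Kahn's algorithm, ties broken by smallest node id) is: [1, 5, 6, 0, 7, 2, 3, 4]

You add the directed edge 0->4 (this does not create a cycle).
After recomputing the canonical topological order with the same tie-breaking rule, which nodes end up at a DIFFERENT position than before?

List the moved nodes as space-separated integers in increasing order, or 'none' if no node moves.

Answer: none

Derivation:
Old toposort: [1, 5, 6, 0, 7, 2, 3, 4]
Added edge 0->4
Recompute Kahn (smallest-id tiebreak):
  initial in-degrees: [1, 0, 2, 4, 2, 0, 0, 0]
  ready (indeg=0): [1, 5, 6, 7]
  pop 1: no out-edges | ready=[5, 6, 7] | order so far=[1]
  pop 5: indeg[2]->1; indeg[3]->3 | ready=[6, 7] | order so far=[1, 5]
  pop 6: indeg[0]->0; indeg[3]->2 | ready=[0, 7] | order so far=[1, 5, 6]
  pop 0: indeg[4]->1 | ready=[7] | order so far=[1, 5, 6, 0]
  pop 7: indeg[2]->0; indeg[3]->1; indeg[4]->0 | ready=[2, 4] | order so far=[1, 5, 6, 0, 7]
  pop 2: indeg[3]->0 | ready=[3, 4] | order so far=[1, 5, 6, 0, 7, 2]
  pop 3: no out-edges | ready=[4] | order so far=[1, 5, 6, 0, 7, 2, 3]
  pop 4: no out-edges | ready=[] | order so far=[1, 5, 6, 0, 7, 2, 3, 4]
New canonical toposort: [1, 5, 6, 0, 7, 2, 3, 4]
Compare positions:
  Node 0: index 3 -> 3 (same)
  Node 1: index 0 -> 0 (same)
  Node 2: index 5 -> 5 (same)
  Node 3: index 6 -> 6 (same)
  Node 4: index 7 -> 7 (same)
  Node 5: index 1 -> 1 (same)
  Node 6: index 2 -> 2 (same)
  Node 7: index 4 -> 4 (same)
Nodes that changed position: none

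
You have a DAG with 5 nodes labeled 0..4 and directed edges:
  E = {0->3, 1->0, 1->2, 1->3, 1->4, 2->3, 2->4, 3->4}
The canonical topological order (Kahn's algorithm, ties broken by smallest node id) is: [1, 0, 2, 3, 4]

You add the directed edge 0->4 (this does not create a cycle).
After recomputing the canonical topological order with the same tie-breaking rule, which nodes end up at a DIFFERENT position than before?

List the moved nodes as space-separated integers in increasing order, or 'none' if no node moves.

Answer: none

Derivation:
Old toposort: [1, 0, 2, 3, 4]
Added edge 0->4
Recompute Kahn (smallest-id tiebreak):
  initial in-degrees: [1, 0, 1, 3, 4]
  ready (indeg=0): [1]
  pop 1: indeg[0]->0; indeg[2]->0; indeg[3]->2; indeg[4]->3 | ready=[0, 2] | order so far=[1]
  pop 0: indeg[3]->1; indeg[4]->2 | ready=[2] | order so far=[1, 0]
  pop 2: indeg[3]->0; indeg[4]->1 | ready=[3] | order so far=[1, 0, 2]
  pop 3: indeg[4]->0 | ready=[4] | order so far=[1, 0, 2, 3]
  pop 4: no out-edges | ready=[] | order so far=[1, 0, 2, 3, 4]
New canonical toposort: [1, 0, 2, 3, 4]
Compare positions:
  Node 0: index 1 -> 1 (same)
  Node 1: index 0 -> 0 (same)
  Node 2: index 2 -> 2 (same)
  Node 3: index 3 -> 3 (same)
  Node 4: index 4 -> 4 (same)
Nodes that changed position: none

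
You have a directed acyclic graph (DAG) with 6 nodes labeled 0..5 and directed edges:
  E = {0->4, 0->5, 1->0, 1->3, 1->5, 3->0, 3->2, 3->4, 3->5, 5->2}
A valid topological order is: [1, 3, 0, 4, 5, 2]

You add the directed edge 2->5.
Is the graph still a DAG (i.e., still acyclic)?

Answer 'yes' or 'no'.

Answer: no

Derivation:
Given toposort: [1, 3, 0, 4, 5, 2]
Position of 2: index 5; position of 5: index 4
New edge 2->5: backward (u after v in old order)
Backward edge: old toposort is now invalid. Check if this creates a cycle.
Does 5 already reach 2? Reachable from 5: [2, 5]. YES -> cycle!
Still a DAG? no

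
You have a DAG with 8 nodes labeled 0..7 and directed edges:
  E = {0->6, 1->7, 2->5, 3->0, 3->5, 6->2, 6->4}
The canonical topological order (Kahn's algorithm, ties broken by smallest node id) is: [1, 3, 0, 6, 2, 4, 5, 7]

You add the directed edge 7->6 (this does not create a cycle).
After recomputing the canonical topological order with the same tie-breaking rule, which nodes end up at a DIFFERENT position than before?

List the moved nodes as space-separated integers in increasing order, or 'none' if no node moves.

Answer: 2 4 5 6 7

Derivation:
Old toposort: [1, 3, 0, 6, 2, 4, 5, 7]
Added edge 7->6
Recompute Kahn (smallest-id tiebreak):
  initial in-degrees: [1, 0, 1, 0, 1, 2, 2, 1]
  ready (indeg=0): [1, 3]
  pop 1: indeg[7]->0 | ready=[3, 7] | order so far=[1]
  pop 3: indeg[0]->0; indeg[5]->1 | ready=[0, 7] | order so far=[1, 3]
  pop 0: indeg[6]->1 | ready=[7] | order so far=[1, 3, 0]
  pop 7: indeg[6]->0 | ready=[6] | order so far=[1, 3, 0, 7]
  pop 6: indeg[2]->0; indeg[4]->0 | ready=[2, 4] | order so far=[1, 3, 0, 7, 6]
  pop 2: indeg[5]->0 | ready=[4, 5] | order so far=[1, 3, 0, 7, 6, 2]
  pop 4: no out-edges | ready=[5] | order so far=[1, 3, 0, 7, 6, 2, 4]
  pop 5: no out-edges | ready=[] | order so far=[1, 3, 0, 7, 6, 2, 4, 5]
New canonical toposort: [1, 3, 0, 7, 6, 2, 4, 5]
Compare positions:
  Node 0: index 2 -> 2 (same)
  Node 1: index 0 -> 0 (same)
  Node 2: index 4 -> 5 (moved)
  Node 3: index 1 -> 1 (same)
  Node 4: index 5 -> 6 (moved)
  Node 5: index 6 -> 7 (moved)
  Node 6: index 3 -> 4 (moved)
  Node 7: index 7 -> 3 (moved)
Nodes that changed position: 2 4 5 6 7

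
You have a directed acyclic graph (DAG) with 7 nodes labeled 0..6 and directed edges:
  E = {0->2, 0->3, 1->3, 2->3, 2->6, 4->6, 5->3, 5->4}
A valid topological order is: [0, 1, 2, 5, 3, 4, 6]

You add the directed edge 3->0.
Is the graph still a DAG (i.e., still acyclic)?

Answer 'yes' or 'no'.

Given toposort: [0, 1, 2, 5, 3, 4, 6]
Position of 3: index 4; position of 0: index 0
New edge 3->0: backward (u after v in old order)
Backward edge: old toposort is now invalid. Check if this creates a cycle.
Does 0 already reach 3? Reachable from 0: [0, 2, 3, 6]. YES -> cycle!
Still a DAG? no

Answer: no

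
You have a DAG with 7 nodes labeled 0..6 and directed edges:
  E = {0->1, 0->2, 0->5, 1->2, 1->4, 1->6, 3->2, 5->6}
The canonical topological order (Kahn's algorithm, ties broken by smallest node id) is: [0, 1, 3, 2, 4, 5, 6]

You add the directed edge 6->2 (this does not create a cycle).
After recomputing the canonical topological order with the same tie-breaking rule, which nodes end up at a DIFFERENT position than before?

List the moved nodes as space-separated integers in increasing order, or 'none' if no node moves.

Old toposort: [0, 1, 3, 2, 4, 5, 6]
Added edge 6->2
Recompute Kahn (smallest-id tiebreak):
  initial in-degrees: [0, 1, 4, 0, 1, 1, 2]
  ready (indeg=0): [0, 3]
  pop 0: indeg[1]->0; indeg[2]->3; indeg[5]->0 | ready=[1, 3, 5] | order so far=[0]
  pop 1: indeg[2]->2; indeg[4]->0; indeg[6]->1 | ready=[3, 4, 5] | order so far=[0, 1]
  pop 3: indeg[2]->1 | ready=[4, 5] | order so far=[0, 1, 3]
  pop 4: no out-edges | ready=[5] | order so far=[0, 1, 3, 4]
  pop 5: indeg[6]->0 | ready=[6] | order so far=[0, 1, 3, 4, 5]
  pop 6: indeg[2]->0 | ready=[2] | order so far=[0, 1, 3, 4, 5, 6]
  pop 2: no out-edges | ready=[] | order so far=[0, 1, 3, 4, 5, 6, 2]
New canonical toposort: [0, 1, 3, 4, 5, 6, 2]
Compare positions:
  Node 0: index 0 -> 0 (same)
  Node 1: index 1 -> 1 (same)
  Node 2: index 3 -> 6 (moved)
  Node 3: index 2 -> 2 (same)
  Node 4: index 4 -> 3 (moved)
  Node 5: index 5 -> 4 (moved)
  Node 6: index 6 -> 5 (moved)
Nodes that changed position: 2 4 5 6

Answer: 2 4 5 6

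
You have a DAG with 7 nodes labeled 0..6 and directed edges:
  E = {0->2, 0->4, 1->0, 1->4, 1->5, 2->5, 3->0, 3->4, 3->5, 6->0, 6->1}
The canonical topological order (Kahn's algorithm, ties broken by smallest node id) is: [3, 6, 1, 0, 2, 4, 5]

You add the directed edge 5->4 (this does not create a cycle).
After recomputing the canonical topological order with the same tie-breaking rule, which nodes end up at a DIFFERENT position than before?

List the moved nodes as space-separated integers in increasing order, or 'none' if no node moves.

Answer: 4 5

Derivation:
Old toposort: [3, 6, 1, 0, 2, 4, 5]
Added edge 5->4
Recompute Kahn (smallest-id tiebreak):
  initial in-degrees: [3, 1, 1, 0, 4, 3, 0]
  ready (indeg=0): [3, 6]
  pop 3: indeg[0]->2; indeg[4]->3; indeg[5]->2 | ready=[6] | order so far=[3]
  pop 6: indeg[0]->1; indeg[1]->0 | ready=[1] | order so far=[3, 6]
  pop 1: indeg[0]->0; indeg[4]->2; indeg[5]->1 | ready=[0] | order so far=[3, 6, 1]
  pop 0: indeg[2]->0; indeg[4]->1 | ready=[2] | order so far=[3, 6, 1, 0]
  pop 2: indeg[5]->0 | ready=[5] | order so far=[3, 6, 1, 0, 2]
  pop 5: indeg[4]->0 | ready=[4] | order so far=[3, 6, 1, 0, 2, 5]
  pop 4: no out-edges | ready=[] | order so far=[3, 6, 1, 0, 2, 5, 4]
New canonical toposort: [3, 6, 1, 0, 2, 5, 4]
Compare positions:
  Node 0: index 3 -> 3 (same)
  Node 1: index 2 -> 2 (same)
  Node 2: index 4 -> 4 (same)
  Node 3: index 0 -> 0 (same)
  Node 4: index 5 -> 6 (moved)
  Node 5: index 6 -> 5 (moved)
  Node 6: index 1 -> 1 (same)
Nodes that changed position: 4 5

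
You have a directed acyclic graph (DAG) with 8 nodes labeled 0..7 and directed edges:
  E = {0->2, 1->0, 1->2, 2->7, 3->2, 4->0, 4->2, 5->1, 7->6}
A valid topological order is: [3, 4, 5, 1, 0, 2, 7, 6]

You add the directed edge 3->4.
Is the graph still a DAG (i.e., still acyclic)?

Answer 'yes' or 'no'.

Given toposort: [3, 4, 5, 1, 0, 2, 7, 6]
Position of 3: index 0; position of 4: index 1
New edge 3->4: forward
Forward edge: respects the existing order. Still a DAG, same toposort still valid.
Still a DAG? yes

Answer: yes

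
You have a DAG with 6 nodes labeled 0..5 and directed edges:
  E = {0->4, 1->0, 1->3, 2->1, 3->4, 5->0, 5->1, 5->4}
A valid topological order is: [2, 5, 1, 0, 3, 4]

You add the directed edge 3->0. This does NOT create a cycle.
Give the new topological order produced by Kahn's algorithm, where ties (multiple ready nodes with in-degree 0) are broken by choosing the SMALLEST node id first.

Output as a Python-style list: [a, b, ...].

Answer: [2, 5, 1, 3, 0, 4]

Derivation:
Old toposort: [2, 5, 1, 0, 3, 4]
Added edge: 3->0
Position of 3 (4) > position of 0 (3). Must reorder: 3 must now come before 0.
Run Kahn's algorithm (break ties by smallest node id):
  initial in-degrees: [3, 2, 0, 1, 3, 0]
  ready (indeg=0): [2, 5]
  pop 2: indeg[1]->1 | ready=[5] | order so far=[2]
  pop 5: indeg[0]->2; indeg[1]->0; indeg[4]->2 | ready=[1] | order so far=[2, 5]
  pop 1: indeg[0]->1; indeg[3]->0 | ready=[3] | order so far=[2, 5, 1]
  pop 3: indeg[0]->0; indeg[4]->1 | ready=[0] | order so far=[2, 5, 1, 3]
  pop 0: indeg[4]->0 | ready=[4] | order so far=[2, 5, 1, 3, 0]
  pop 4: no out-edges | ready=[] | order so far=[2, 5, 1, 3, 0, 4]
  Result: [2, 5, 1, 3, 0, 4]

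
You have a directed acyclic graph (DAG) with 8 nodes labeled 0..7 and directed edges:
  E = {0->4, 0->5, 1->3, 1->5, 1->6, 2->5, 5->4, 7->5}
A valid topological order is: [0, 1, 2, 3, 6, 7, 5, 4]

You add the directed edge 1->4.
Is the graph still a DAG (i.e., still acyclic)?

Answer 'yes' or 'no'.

Given toposort: [0, 1, 2, 3, 6, 7, 5, 4]
Position of 1: index 1; position of 4: index 7
New edge 1->4: forward
Forward edge: respects the existing order. Still a DAG, same toposort still valid.
Still a DAG? yes

Answer: yes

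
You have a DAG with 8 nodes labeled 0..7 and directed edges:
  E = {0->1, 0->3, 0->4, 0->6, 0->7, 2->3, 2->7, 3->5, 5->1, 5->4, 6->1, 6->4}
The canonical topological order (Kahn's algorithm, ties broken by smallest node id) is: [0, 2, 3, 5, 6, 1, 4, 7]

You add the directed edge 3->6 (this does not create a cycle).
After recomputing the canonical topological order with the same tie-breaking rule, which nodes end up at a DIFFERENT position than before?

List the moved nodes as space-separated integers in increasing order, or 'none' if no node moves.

Old toposort: [0, 2, 3, 5, 6, 1, 4, 7]
Added edge 3->6
Recompute Kahn (smallest-id tiebreak):
  initial in-degrees: [0, 3, 0, 2, 3, 1, 2, 2]
  ready (indeg=0): [0, 2]
  pop 0: indeg[1]->2; indeg[3]->1; indeg[4]->2; indeg[6]->1; indeg[7]->1 | ready=[2] | order so far=[0]
  pop 2: indeg[3]->0; indeg[7]->0 | ready=[3, 7] | order so far=[0, 2]
  pop 3: indeg[5]->0; indeg[6]->0 | ready=[5, 6, 7] | order so far=[0, 2, 3]
  pop 5: indeg[1]->1; indeg[4]->1 | ready=[6, 7] | order so far=[0, 2, 3, 5]
  pop 6: indeg[1]->0; indeg[4]->0 | ready=[1, 4, 7] | order so far=[0, 2, 3, 5, 6]
  pop 1: no out-edges | ready=[4, 7] | order so far=[0, 2, 3, 5, 6, 1]
  pop 4: no out-edges | ready=[7] | order so far=[0, 2, 3, 5, 6, 1, 4]
  pop 7: no out-edges | ready=[] | order so far=[0, 2, 3, 5, 6, 1, 4, 7]
New canonical toposort: [0, 2, 3, 5, 6, 1, 4, 7]
Compare positions:
  Node 0: index 0 -> 0 (same)
  Node 1: index 5 -> 5 (same)
  Node 2: index 1 -> 1 (same)
  Node 3: index 2 -> 2 (same)
  Node 4: index 6 -> 6 (same)
  Node 5: index 3 -> 3 (same)
  Node 6: index 4 -> 4 (same)
  Node 7: index 7 -> 7 (same)
Nodes that changed position: none

Answer: none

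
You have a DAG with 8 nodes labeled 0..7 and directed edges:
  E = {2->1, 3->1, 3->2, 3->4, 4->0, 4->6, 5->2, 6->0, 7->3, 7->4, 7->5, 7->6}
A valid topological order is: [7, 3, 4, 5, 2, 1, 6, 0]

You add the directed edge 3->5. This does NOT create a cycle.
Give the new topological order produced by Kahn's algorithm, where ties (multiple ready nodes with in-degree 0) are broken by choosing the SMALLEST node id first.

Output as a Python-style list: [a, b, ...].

Old toposort: [7, 3, 4, 5, 2, 1, 6, 0]
Added edge: 3->5
Position of 3 (1) < position of 5 (3). Old order still valid.
Run Kahn's algorithm (break ties by smallest node id):
  initial in-degrees: [2, 2, 2, 1, 2, 2, 2, 0]
  ready (indeg=0): [7]
  pop 7: indeg[3]->0; indeg[4]->1; indeg[5]->1; indeg[6]->1 | ready=[3] | order so far=[7]
  pop 3: indeg[1]->1; indeg[2]->1; indeg[4]->0; indeg[5]->0 | ready=[4, 5] | order so far=[7, 3]
  pop 4: indeg[0]->1; indeg[6]->0 | ready=[5, 6] | order so far=[7, 3, 4]
  pop 5: indeg[2]->0 | ready=[2, 6] | order so far=[7, 3, 4, 5]
  pop 2: indeg[1]->0 | ready=[1, 6] | order so far=[7, 3, 4, 5, 2]
  pop 1: no out-edges | ready=[6] | order so far=[7, 3, 4, 5, 2, 1]
  pop 6: indeg[0]->0 | ready=[0] | order so far=[7, 3, 4, 5, 2, 1, 6]
  pop 0: no out-edges | ready=[] | order so far=[7, 3, 4, 5, 2, 1, 6, 0]
  Result: [7, 3, 4, 5, 2, 1, 6, 0]

Answer: [7, 3, 4, 5, 2, 1, 6, 0]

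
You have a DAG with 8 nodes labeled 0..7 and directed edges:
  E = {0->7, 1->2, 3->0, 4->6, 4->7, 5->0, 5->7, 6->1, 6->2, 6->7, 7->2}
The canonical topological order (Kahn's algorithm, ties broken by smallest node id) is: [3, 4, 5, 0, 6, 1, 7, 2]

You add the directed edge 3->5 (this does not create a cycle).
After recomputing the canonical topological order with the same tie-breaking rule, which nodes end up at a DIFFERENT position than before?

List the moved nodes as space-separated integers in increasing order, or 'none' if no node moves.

Answer: none

Derivation:
Old toposort: [3, 4, 5, 0, 6, 1, 7, 2]
Added edge 3->5
Recompute Kahn (smallest-id tiebreak):
  initial in-degrees: [2, 1, 3, 0, 0, 1, 1, 4]
  ready (indeg=0): [3, 4]
  pop 3: indeg[0]->1; indeg[5]->0 | ready=[4, 5] | order so far=[3]
  pop 4: indeg[6]->0; indeg[7]->3 | ready=[5, 6] | order so far=[3, 4]
  pop 5: indeg[0]->0; indeg[7]->2 | ready=[0, 6] | order so far=[3, 4, 5]
  pop 0: indeg[7]->1 | ready=[6] | order so far=[3, 4, 5, 0]
  pop 6: indeg[1]->0; indeg[2]->2; indeg[7]->0 | ready=[1, 7] | order so far=[3, 4, 5, 0, 6]
  pop 1: indeg[2]->1 | ready=[7] | order so far=[3, 4, 5, 0, 6, 1]
  pop 7: indeg[2]->0 | ready=[2] | order so far=[3, 4, 5, 0, 6, 1, 7]
  pop 2: no out-edges | ready=[] | order so far=[3, 4, 5, 0, 6, 1, 7, 2]
New canonical toposort: [3, 4, 5, 0, 6, 1, 7, 2]
Compare positions:
  Node 0: index 3 -> 3 (same)
  Node 1: index 5 -> 5 (same)
  Node 2: index 7 -> 7 (same)
  Node 3: index 0 -> 0 (same)
  Node 4: index 1 -> 1 (same)
  Node 5: index 2 -> 2 (same)
  Node 6: index 4 -> 4 (same)
  Node 7: index 6 -> 6 (same)
Nodes that changed position: none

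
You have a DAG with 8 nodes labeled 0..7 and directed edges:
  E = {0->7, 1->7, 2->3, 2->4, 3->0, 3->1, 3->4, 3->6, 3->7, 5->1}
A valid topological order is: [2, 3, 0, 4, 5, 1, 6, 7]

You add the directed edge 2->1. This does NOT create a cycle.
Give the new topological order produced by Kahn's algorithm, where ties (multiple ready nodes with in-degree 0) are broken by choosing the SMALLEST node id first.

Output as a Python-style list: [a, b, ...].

Answer: [2, 3, 0, 4, 5, 1, 6, 7]

Derivation:
Old toposort: [2, 3, 0, 4, 5, 1, 6, 7]
Added edge: 2->1
Position of 2 (0) < position of 1 (5). Old order still valid.
Run Kahn's algorithm (break ties by smallest node id):
  initial in-degrees: [1, 3, 0, 1, 2, 0, 1, 3]
  ready (indeg=0): [2, 5]
  pop 2: indeg[1]->2; indeg[3]->0; indeg[4]->1 | ready=[3, 5] | order so far=[2]
  pop 3: indeg[0]->0; indeg[1]->1; indeg[4]->0; indeg[6]->0; indeg[7]->2 | ready=[0, 4, 5, 6] | order so far=[2, 3]
  pop 0: indeg[7]->1 | ready=[4, 5, 6] | order so far=[2, 3, 0]
  pop 4: no out-edges | ready=[5, 6] | order so far=[2, 3, 0, 4]
  pop 5: indeg[1]->0 | ready=[1, 6] | order so far=[2, 3, 0, 4, 5]
  pop 1: indeg[7]->0 | ready=[6, 7] | order so far=[2, 3, 0, 4, 5, 1]
  pop 6: no out-edges | ready=[7] | order so far=[2, 3, 0, 4, 5, 1, 6]
  pop 7: no out-edges | ready=[] | order so far=[2, 3, 0, 4, 5, 1, 6, 7]
  Result: [2, 3, 0, 4, 5, 1, 6, 7]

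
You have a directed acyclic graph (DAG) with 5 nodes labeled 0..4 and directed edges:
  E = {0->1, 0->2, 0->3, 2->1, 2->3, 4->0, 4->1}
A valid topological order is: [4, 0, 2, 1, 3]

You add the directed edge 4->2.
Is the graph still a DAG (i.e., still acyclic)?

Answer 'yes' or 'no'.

Answer: yes

Derivation:
Given toposort: [4, 0, 2, 1, 3]
Position of 4: index 0; position of 2: index 2
New edge 4->2: forward
Forward edge: respects the existing order. Still a DAG, same toposort still valid.
Still a DAG? yes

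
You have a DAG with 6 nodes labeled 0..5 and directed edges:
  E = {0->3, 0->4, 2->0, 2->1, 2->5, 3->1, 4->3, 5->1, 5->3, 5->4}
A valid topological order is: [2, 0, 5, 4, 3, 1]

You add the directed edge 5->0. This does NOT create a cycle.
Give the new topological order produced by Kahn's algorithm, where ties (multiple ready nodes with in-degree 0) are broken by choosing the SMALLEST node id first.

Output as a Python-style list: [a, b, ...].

Old toposort: [2, 0, 5, 4, 3, 1]
Added edge: 5->0
Position of 5 (2) > position of 0 (1). Must reorder: 5 must now come before 0.
Run Kahn's algorithm (break ties by smallest node id):
  initial in-degrees: [2, 3, 0, 3, 2, 1]
  ready (indeg=0): [2]
  pop 2: indeg[0]->1; indeg[1]->2; indeg[5]->0 | ready=[5] | order so far=[2]
  pop 5: indeg[0]->0; indeg[1]->1; indeg[3]->2; indeg[4]->1 | ready=[0] | order so far=[2, 5]
  pop 0: indeg[3]->1; indeg[4]->0 | ready=[4] | order so far=[2, 5, 0]
  pop 4: indeg[3]->0 | ready=[3] | order so far=[2, 5, 0, 4]
  pop 3: indeg[1]->0 | ready=[1] | order so far=[2, 5, 0, 4, 3]
  pop 1: no out-edges | ready=[] | order so far=[2, 5, 0, 4, 3, 1]
  Result: [2, 5, 0, 4, 3, 1]

Answer: [2, 5, 0, 4, 3, 1]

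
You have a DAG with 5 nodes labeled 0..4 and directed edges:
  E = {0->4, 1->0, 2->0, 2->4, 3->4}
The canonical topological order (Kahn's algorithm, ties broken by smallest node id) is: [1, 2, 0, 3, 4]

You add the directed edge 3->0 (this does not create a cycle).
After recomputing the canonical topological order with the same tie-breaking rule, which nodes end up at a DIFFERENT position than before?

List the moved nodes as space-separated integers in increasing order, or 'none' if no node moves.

Answer: 0 3

Derivation:
Old toposort: [1, 2, 0, 3, 4]
Added edge 3->0
Recompute Kahn (smallest-id tiebreak):
  initial in-degrees: [3, 0, 0, 0, 3]
  ready (indeg=0): [1, 2, 3]
  pop 1: indeg[0]->2 | ready=[2, 3] | order so far=[1]
  pop 2: indeg[0]->1; indeg[4]->2 | ready=[3] | order so far=[1, 2]
  pop 3: indeg[0]->0; indeg[4]->1 | ready=[0] | order so far=[1, 2, 3]
  pop 0: indeg[4]->0 | ready=[4] | order so far=[1, 2, 3, 0]
  pop 4: no out-edges | ready=[] | order so far=[1, 2, 3, 0, 4]
New canonical toposort: [1, 2, 3, 0, 4]
Compare positions:
  Node 0: index 2 -> 3 (moved)
  Node 1: index 0 -> 0 (same)
  Node 2: index 1 -> 1 (same)
  Node 3: index 3 -> 2 (moved)
  Node 4: index 4 -> 4 (same)
Nodes that changed position: 0 3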